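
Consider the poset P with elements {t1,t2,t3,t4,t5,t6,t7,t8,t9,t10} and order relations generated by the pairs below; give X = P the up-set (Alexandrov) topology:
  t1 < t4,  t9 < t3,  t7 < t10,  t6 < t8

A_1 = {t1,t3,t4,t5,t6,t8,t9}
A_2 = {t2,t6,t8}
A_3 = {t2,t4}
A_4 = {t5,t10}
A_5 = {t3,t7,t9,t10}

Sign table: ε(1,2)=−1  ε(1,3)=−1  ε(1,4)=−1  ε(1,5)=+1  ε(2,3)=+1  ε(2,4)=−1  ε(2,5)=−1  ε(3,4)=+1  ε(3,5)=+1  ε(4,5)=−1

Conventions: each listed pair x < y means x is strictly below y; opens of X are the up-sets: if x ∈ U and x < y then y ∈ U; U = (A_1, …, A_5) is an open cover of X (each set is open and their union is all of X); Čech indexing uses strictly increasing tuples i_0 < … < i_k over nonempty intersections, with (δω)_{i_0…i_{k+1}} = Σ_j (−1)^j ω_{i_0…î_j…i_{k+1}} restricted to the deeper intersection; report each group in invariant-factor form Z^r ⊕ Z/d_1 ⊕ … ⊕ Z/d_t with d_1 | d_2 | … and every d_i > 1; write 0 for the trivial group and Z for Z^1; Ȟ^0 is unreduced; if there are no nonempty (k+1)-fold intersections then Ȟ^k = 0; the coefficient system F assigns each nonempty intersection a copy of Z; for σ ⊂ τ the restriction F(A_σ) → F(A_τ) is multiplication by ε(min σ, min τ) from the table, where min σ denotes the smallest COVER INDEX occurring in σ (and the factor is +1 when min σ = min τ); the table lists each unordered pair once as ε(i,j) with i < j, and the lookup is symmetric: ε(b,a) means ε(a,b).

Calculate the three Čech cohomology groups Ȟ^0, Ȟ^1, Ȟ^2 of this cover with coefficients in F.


Ȟ^0(U;F) ≅ Z,  Ȟ^1(U;F) ≅ Z^2,  Ȟ^2(U;F) ≅ 0

nerve of the cover:
  A12={t6,t8} A13={t4} A14={t5} A15={t3,t9} A23={t2} A45={t10}
C dims 5,6; δ0: rk 4, SNF 1^4
Ȟ^0 = (5 − 4) − 0 = 1, so Ȟ^0 ≅ Z
Ȟ^1 = (6 − 0) − 4 = 2, so Ȟ^1 ≅ Z^2
Ȟ^2 = (0 − 0) − 0 = 0, so Ȟ^2 ≅ 0


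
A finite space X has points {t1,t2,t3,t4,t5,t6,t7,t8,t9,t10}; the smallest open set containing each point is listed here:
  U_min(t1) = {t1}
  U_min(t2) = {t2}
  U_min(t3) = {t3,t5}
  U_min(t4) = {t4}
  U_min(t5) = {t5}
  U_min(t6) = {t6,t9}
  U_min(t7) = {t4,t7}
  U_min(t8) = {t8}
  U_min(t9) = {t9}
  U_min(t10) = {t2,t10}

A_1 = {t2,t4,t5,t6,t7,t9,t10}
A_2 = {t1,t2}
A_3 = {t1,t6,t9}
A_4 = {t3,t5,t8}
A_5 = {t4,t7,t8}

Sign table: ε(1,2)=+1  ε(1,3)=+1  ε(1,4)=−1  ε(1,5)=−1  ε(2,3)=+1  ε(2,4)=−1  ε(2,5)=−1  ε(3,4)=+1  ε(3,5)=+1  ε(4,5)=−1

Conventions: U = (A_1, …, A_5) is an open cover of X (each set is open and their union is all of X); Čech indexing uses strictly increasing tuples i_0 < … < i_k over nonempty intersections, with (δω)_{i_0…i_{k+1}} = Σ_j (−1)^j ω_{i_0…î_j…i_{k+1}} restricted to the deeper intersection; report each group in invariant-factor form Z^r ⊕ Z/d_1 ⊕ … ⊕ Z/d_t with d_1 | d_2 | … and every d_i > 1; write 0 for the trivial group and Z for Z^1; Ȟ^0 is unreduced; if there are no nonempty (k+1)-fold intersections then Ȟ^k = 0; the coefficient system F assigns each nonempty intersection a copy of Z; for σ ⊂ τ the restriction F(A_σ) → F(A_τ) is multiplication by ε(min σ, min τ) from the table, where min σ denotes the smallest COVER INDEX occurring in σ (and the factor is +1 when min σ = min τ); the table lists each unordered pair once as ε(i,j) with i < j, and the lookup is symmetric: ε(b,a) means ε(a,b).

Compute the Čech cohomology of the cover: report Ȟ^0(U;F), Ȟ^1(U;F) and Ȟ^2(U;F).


nerve of the cover:
  A12={t2} A13={t6,t9} A14={t5} A15={t4,t7} A23={t1} A45={t8}
C dims 5,6; δ0: rk 5, SNF 1^4·2
Ȟ^0 = (5 − 5) − 0 = 0, so Ȟ^0 ≅ 0
Ȟ^1 = (6 − 0) − 5 = 1 plus torsion [2], so Ȟ^1 ≅ Z ⊕ Z/2
Ȟ^2 = (0 − 0) − 0 = 0, so Ȟ^2 ≅ 0

Ȟ^0 ≅ 0, Ȟ^1 ≅ Z ⊕ Z/2, Ȟ^2 ≅ 0


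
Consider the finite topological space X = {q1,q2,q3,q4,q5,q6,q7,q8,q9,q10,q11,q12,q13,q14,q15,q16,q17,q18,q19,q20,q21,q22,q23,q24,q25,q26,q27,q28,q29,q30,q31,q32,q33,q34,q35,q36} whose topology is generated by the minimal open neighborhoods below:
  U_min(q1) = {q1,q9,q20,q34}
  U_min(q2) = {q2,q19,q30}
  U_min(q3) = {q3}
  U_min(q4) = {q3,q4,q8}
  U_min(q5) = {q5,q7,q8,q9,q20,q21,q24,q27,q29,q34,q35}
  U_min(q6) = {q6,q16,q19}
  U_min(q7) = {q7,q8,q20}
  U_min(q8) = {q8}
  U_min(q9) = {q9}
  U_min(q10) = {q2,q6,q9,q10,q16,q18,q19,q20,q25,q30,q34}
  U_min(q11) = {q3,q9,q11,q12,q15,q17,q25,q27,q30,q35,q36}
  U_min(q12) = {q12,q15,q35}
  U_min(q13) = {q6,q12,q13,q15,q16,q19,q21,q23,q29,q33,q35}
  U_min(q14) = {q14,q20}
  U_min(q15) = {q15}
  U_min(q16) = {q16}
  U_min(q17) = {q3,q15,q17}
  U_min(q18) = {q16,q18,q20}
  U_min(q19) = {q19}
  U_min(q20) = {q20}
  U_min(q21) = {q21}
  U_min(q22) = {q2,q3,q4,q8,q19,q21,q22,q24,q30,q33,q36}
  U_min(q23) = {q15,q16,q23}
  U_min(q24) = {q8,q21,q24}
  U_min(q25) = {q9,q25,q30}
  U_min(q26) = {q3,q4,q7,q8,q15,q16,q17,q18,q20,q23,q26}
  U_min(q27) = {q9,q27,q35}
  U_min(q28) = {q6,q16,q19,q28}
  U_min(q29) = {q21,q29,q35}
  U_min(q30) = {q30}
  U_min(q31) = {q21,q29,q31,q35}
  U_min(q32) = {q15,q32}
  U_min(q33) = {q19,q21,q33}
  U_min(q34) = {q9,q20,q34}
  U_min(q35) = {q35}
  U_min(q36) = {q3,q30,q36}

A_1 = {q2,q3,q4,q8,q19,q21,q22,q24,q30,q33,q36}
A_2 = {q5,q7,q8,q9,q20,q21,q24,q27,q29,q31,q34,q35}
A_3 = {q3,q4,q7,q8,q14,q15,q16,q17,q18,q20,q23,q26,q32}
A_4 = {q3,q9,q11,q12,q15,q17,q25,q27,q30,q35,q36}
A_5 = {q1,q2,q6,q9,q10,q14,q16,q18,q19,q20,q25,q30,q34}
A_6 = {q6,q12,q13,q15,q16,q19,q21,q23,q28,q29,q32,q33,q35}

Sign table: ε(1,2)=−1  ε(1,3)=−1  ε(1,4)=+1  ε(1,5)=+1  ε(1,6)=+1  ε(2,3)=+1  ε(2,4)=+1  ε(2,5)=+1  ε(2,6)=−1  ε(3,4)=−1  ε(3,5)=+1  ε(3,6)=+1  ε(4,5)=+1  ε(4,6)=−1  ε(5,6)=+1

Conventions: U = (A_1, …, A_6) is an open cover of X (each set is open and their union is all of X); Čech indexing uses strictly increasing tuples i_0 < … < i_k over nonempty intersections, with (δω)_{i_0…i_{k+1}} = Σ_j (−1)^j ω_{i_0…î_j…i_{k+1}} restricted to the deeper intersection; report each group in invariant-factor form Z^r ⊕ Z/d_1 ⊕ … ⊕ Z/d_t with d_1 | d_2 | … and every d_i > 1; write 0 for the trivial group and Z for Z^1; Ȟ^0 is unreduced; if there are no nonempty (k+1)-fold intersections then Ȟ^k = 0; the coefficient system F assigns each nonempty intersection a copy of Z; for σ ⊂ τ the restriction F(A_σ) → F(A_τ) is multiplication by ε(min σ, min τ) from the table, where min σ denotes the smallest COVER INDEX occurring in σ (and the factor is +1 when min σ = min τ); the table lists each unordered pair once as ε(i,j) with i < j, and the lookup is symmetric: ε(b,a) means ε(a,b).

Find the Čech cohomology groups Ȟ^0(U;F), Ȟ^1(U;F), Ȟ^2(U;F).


Ȟ^0 ≅ 0, Ȟ^1 ≅ Z/2, Ȟ^2 ≅ Z

nonempty overlaps:
  A12={q8,q21,q24} A13={q3,q4,q8} A14={q3,q30,q36} A15={q2,q19,q30} A16={q19,q21,q33} A23={q7,q8,q20} A24={q9,q27,q35} A25={q9,q20,q34} A26={q21,q29,q35} A34={q3,q15,q17} A35={q14,q16,q18,q20} A36={q15,q16,q23,q32} A45={q9,q25,q30} A46={q12,q15,q35} A56={q6,q16,q19}
  A123={q8} A126={q21} A134={q3} A145={q30} A156={q19} A235={q20} A245={q9} A246={q35} A346={q15} A356={q16}
C dims 6,15,10; δ0: rk 6, SNF 1^5·2; δ1: rk 9, SNF 1^9
degree 0: 6−6−0 = 0 → Ȟ^0 ≅ 0
degree 1: 15−9−6 = 0 plus torsion [2] → Ȟ^1 ≅ Z/2
degree 2: 10−0−9 = 1 → Ȟ^2 ≅ Z


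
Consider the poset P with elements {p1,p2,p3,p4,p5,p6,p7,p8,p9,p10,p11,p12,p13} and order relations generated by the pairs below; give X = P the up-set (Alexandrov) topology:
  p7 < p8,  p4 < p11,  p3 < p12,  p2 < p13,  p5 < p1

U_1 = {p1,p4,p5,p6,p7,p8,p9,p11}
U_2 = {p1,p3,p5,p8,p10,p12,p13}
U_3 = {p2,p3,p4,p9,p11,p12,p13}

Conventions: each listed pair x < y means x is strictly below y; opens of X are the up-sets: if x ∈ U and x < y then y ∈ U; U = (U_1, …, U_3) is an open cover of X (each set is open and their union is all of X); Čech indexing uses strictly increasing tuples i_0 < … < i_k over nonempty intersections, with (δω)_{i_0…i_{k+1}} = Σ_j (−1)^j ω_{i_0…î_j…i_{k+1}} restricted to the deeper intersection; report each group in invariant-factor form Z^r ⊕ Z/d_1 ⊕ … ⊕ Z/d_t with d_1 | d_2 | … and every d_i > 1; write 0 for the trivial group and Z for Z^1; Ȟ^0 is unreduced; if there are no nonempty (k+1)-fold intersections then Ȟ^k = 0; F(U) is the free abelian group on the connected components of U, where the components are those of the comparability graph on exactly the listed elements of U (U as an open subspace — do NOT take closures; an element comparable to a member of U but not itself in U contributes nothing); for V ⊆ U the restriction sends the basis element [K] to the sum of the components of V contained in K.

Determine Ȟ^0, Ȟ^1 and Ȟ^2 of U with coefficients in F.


Ȟ^0(U;F) ≅ Z^8, Ȟ^1(U;F) ≅ 0 and Ȟ^2(U;F) ≅ 0

nonempty overlaps:
  U12={p1,p5,p8} U13={p4,p9,p11} U23={p3,p12,p13}
components per intersection:
  U1: {p1,p5} {p4,p11} {p6} {p7,p8} {p9}
  U2: {p1,p5} {p3,p12} {p8} {p10} {p13}
  U3: {p2,p13} {p3,p12} {p4,p11} {p9}
  U12: {p1,p5} {p8}
  U13: {p4,p11} {p9}
  U23: {p3,p12} {p13}
C dims 14,6; δ0: rk 6, SNF 1^6
degree 0: 14−6−0 = 8 → Ȟ^0 ≅ Z^8
degree 1: 6−0−6 = 0 → Ȟ^1 ≅ 0
degree 2: 0−0−0 = 0 → Ȟ^2 ≅ 0


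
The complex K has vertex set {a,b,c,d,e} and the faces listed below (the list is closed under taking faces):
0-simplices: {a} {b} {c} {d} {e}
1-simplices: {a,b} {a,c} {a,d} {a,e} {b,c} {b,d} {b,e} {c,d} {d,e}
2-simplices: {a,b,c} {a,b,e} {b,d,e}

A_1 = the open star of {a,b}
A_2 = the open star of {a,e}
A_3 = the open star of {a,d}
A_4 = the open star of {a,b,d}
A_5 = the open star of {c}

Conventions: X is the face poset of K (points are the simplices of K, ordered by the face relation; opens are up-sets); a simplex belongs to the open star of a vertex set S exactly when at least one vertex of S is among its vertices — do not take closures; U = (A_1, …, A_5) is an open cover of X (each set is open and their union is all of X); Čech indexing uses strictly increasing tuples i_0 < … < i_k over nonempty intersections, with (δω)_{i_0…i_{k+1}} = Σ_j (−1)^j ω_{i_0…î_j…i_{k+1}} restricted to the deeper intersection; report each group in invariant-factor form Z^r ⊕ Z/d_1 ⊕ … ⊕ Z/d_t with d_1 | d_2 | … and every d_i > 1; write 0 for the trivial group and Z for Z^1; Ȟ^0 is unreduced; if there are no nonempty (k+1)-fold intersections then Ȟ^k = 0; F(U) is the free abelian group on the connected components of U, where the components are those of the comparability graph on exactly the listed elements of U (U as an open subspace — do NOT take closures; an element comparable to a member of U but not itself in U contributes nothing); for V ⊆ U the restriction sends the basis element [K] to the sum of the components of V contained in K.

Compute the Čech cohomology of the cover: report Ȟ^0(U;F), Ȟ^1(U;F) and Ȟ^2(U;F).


Ȟ^0 ≅ Z, Ȟ^1 ≅ Z, Ȟ^2 ≅ 0

cover nerve:
  A1={{a},{b},{a,b},{a,c},{a,d},{a,e},{b,c},{b,d},{b,e},{a,b,c},{a,b,e},{b,d,e}} A2={{a},{e},{a,b},{a,c},{a,d},{a,e},{b,e},{d,e},{a,b,c},{a,b,e},{b,d,e}} A3={{a},{d},{a,b},{a,c},{a,d},{a,e},{b,d},{c,d},{d,e},{a,b,c},{a,b,e},{b,d,e}} A4={{a},{b},{d},{a,b},{a,c},{a,d},{a,e},{b,c},{b,d},{b,e},{c,d},{d,e},{a,b,c},{a,b,e},{b,d,e}} A5={{c},{a,c},{b,c},{c,d},{a,b,c}}
  A12={{a},{a,b},{a,c},{a,d},{a,e},{b,e},{a,b,c},{a,b,e},{b,d,e}} A13={{a},{a,b},{a,c},{a,d},{a,e},{b,d},{a,b,c},{a,b,e},{b,d,e}} A14={{a},{b},{a,b},{a,c},{a,d},{a,e},{b,c},{b,d},{b,e},{a,b,c},{a,b,e},{b,d,e}} A15={{a,c},{b,c},{a,b,c}} A23={{a},{a,b},{a,c},{a,d},{a,e},{d,e},{a,b,c},{a,b,e},{b,d,e}} A24={{a},{a,b},{a,c},{a,d},{a,e},{b,e},{d,e},{a,b,c},{a,b,e},{b,d,e}} A25={{a,c},{a,b,c}} A34={{a},{d},{a,b},{a,c},{a,d},{a,e},{b,d},{c,d},{d,e},{a,b,c},{a,b,e},{b,d,e}} A35={{a,c},{c,d},{a,b,c}} A45={{a,c},{b,c},{c,d},{a,b,c}}
  A123={{a},{a,b},{a,c},{a,d},{a,e},{a,b,c},{a,b,e},{b,d,e}} A124={{a},{a,b},{a,c},{a,d},{a,e},{b,e},{a,b,c},{a,b,e},{b,d,e}} A125={{a,c},{a,b,c}} A134={{a},{a,b},{a,c},{a,d},{a,e},{b,d},{a,b,c},{a,b,e},{b,d,e}} A135={{a,c},{a,b,c}} A145={{a,c},{b,c},{a,b,c}} A234={{a},{a,b},{a,c},{a,d},{a,e},{d,e},{a,b,c},{a,b,e},{b,d,e}} A235={{a,c},{a,b,c}} A245={{a,c},{a,b,c}} A345={{a,c},{c,d},{a,b,c}}
  A1234={{a},{a,b},{a,c},{a,d},{a,e},{a,b,c},{a,b,e},{b,d,e}} A1235={{a,c},{a,b,c}} A1245={{a,c},{a,b,c}} A1345={{a,c},{a,b,c}} A2345={{a,c},{a,b,c}}
  A12345={{a,c},{a,b,c}}
components per intersection:
  A1: {{a},{b},{a,b},{a,c},{a,d},{a,e},{b,c},{b,d},{b,e},{a,b,c},{a,b,e},{b,d,e}}
  A2: {{a},{e},{a,b},{a,c},{a,d},{a,e},{b,e},{d,e},{a,b,c},{a,b,e},{b,d,e}}
  A3: {{a},{d},{a,b},{a,c},{a,d},{a,e},{b,d},{c,d},{d,e},{a,b,c},{a,b,e},{b,d,e}}
  A4: {{a},{b},{d},{a,b},{a,c},{a,d},{a,e},{b,c},{b,d},{b,e},{c,d},{d,e},{a,b,c},{a,b,e},{b,d,e}}
  A5: {{c},{a,c},{b,c},{c,d},{a,b,c}}
  A12: {{a},{a,b},{a,c},{a,d},{a,e},{b,e},{a,b,c},{a,b,e},{b,d,e}}
  A13: {{a},{a,b},{a,c},{a,d},{a,e},{a,b,c},{a,b,e}} {{b,d},{b,d,e}}
  A14: {{a},{b},{a,b},{a,c},{a,d},{a,e},{b,c},{b,d},{b,e},{a,b,c},{a,b,e},{b,d,e}}
  A15: {{a,c},{b,c},{a,b,c}}
  A23: {{a},{a,b},{a,c},{a,d},{a,e},{a,b,c},{a,b,e}} {{d,e},{b,d,e}}
  A24: {{a},{a,b},{a,c},{a,d},{a,e},{b,e},{d,e},{a,b,c},{a,b,e},{b,d,e}}
  A25: {{a,c},{a,b,c}}
  A34: {{a},{d},{a,b},{a,c},{a,d},{a,e},{b,d},{c,d},{d,e},{a,b,c},{a,b,e},{b,d,e}}
  A35: {{a,c},{a,b,c}} {{c,d}}
  A45: {{a,c},{b,c},{a,b,c}} {{c,d}}
  A123: {{a},{a,b},{a,c},{a,d},{a,e},{a,b,c},{a,b,e}} {{b,d,e}}
  A124: {{a},{a,b},{a,c},{a,d},{a,e},{b,e},{a,b,c},{a,b,e},{b,d,e}}
  A125: {{a,c},{a,b,c}}
  A134: {{a},{a,b},{a,c},{a,d},{a,e},{a,b,c},{a,b,e}} {{b,d},{b,d,e}}
  A135: {{a,c},{a,b,c}}
  A145: {{a,c},{b,c},{a,b,c}}
  A234: {{a},{a,b},{a,c},{a,d},{a,e},{a,b,c},{a,b,e}} {{d,e},{b,d,e}}
  A235: {{a,c},{a,b,c}}
  A245: {{a,c},{a,b,c}}
  A345: {{a,c},{a,b,c}} {{c,d}}
  A1234: {{a},{a,b},{a,c},{a,d},{a,e},{a,b,c},{a,b,e}} {{b,d,e}}
  A1235: {{a,c},{a,b,c}}
  A1245: {{a,c},{a,b,c}}
  A1345: {{a,c},{a,b,c}}
  A2345: {{a,c},{a,b,c}}
  A12345: {{a,c},{a,b,c}}
C dims 5,14,14,6; δ0: rk 4, SNF 1^4; δ1: rk 9, SNF 1^9; δ2: rk 5, SNF 1^5
Ȟ^0: (5−4)−0=1 ⇒ Z
Ȟ^1: (14−9)−4=1 ⇒ Z
Ȟ^2: (14−5)−9=0 ⇒ 0


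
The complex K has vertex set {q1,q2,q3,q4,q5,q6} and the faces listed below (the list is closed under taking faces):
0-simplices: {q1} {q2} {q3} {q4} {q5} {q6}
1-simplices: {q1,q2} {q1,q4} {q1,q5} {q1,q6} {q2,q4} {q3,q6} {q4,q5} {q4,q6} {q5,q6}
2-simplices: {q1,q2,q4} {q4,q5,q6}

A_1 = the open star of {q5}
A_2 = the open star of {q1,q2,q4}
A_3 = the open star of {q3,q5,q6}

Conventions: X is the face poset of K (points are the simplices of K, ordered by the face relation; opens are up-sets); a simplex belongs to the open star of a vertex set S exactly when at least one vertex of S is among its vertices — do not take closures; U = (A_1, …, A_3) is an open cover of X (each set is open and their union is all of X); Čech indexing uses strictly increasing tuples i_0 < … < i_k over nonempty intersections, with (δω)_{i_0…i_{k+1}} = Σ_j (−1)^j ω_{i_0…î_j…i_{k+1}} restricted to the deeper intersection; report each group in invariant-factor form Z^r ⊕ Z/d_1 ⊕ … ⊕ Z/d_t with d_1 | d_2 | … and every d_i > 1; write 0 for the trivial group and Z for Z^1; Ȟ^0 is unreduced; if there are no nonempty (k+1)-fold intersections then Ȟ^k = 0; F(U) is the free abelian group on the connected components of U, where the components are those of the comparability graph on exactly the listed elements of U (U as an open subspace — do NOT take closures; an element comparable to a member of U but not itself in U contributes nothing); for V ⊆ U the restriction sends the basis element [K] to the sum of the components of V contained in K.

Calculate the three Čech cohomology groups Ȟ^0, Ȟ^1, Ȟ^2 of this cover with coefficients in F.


Ȟ^0 = Z, Ȟ^1 = Z^2, Ȟ^2 = 0

nerve of the cover:
  A1={{q5},{q1,q5},{q4,q5},{q5,q6},{q4,q5,q6}} A2={{q1},{q2},{q4},{q1,q2},{q1,q4},{q1,q5},{q1,q6},{q2,q4},{q4,q5},{q4,q6},{q1,q2,q4},{q4,q5,q6}} A3={{q3},{q5},{q6},{q1,q5},{q1,q6},{q3,q6},{q4,q5},{q4,q6},{q5,q6},{q4,q5,q6}}
  A12={{q1,q5},{q4,q5},{q4,q5,q6}} A13={{q5},{q1,q5},{q4,q5},{q5,q6},{q4,q5,q6}} A23={{q1,q5},{q1,q6},{q4,q5},{q4,q6},{q4,q5,q6}}
  A123={{q1,q5},{q4,q5},{q4,q5,q6}}
components per intersection:
  A1: {{q5},{q1,q5},{q4,q5},{q5,q6},{q4,q5,q6}}
  A2: {{q1},{q2},{q4},{q1,q2},{q1,q4},{q1,q5},{q1,q6},{q2,q4},{q4,q5},{q4,q6},{q1,q2,q4},{q4,q5,q6}}
  A3: {{q3},{q5},{q6},{q1,q5},{q1,q6},{q3,q6},{q4,q5},{q4,q6},{q5,q6},{q4,q5,q6}}
  A12: {{q1,q5}} {{q4,q5},{q4,q5,q6}}
  A13: {{q5},{q1,q5},{q4,q5},{q5,q6},{q4,q5,q6}}
  A23: {{q1,q5}} {{q1,q6}} {{q4,q5},{q4,q6},{q4,q5,q6}}
  A123: {{q1,q5}} {{q4,q5},{q4,q5,q6}}
C dims 3,6,2; δ0: rk 2, SNF 1^2; δ1: rk 2, SNF 1^2
Ȟ^0 = (3 − 2) − 0 = 1, so Ȟ^0 ≅ Z
Ȟ^1 = (6 − 2) − 2 = 2, so Ȟ^1 ≅ Z^2
Ȟ^2 = (2 − 0) − 2 = 0, so Ȟ^2 ≅ 0


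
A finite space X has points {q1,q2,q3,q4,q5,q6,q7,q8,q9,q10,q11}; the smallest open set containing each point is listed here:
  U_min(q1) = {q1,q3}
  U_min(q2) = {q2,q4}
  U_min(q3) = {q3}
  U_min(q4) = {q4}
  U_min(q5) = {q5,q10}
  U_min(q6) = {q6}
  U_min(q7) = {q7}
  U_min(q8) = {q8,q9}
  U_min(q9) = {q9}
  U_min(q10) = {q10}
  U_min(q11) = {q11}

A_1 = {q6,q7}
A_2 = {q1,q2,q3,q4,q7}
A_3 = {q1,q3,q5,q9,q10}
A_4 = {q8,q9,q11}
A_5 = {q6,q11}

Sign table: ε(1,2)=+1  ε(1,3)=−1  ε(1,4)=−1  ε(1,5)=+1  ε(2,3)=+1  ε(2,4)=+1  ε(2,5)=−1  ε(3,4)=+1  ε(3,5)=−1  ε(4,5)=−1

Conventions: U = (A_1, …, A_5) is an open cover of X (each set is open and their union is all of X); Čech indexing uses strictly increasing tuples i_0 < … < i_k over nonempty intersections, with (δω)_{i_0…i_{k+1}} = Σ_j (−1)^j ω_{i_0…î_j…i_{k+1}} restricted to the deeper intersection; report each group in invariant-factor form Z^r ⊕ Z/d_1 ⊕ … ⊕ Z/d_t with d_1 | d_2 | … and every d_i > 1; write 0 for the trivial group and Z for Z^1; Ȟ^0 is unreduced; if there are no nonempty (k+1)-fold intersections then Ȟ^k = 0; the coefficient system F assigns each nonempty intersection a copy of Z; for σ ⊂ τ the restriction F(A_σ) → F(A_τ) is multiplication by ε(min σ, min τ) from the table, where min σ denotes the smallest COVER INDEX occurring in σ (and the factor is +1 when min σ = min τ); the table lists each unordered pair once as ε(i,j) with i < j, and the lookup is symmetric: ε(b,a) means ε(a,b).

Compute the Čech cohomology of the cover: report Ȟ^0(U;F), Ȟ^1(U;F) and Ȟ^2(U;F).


nonempty overlaps:
  A12={q7} A15={q6} A23={q1,q3} A34={q9} A45={q11}
C dims 5,5; δ0: rk 5, SNF 1^4·2
degree 0: 5−5−0 = 0 → Ȟ^0 ≅ 0
degree 1: 5−0−5 = 0 plus torsion [2] → Ȟ^1 ≅ Z/2
degree 2: 0−0−0 = 0 → Ȟ^2 ≅ 0

Ȟ^0 ≅ 0,  Ȟ^1 ≅ Z/2,  Ȟ^2 ≅ 0


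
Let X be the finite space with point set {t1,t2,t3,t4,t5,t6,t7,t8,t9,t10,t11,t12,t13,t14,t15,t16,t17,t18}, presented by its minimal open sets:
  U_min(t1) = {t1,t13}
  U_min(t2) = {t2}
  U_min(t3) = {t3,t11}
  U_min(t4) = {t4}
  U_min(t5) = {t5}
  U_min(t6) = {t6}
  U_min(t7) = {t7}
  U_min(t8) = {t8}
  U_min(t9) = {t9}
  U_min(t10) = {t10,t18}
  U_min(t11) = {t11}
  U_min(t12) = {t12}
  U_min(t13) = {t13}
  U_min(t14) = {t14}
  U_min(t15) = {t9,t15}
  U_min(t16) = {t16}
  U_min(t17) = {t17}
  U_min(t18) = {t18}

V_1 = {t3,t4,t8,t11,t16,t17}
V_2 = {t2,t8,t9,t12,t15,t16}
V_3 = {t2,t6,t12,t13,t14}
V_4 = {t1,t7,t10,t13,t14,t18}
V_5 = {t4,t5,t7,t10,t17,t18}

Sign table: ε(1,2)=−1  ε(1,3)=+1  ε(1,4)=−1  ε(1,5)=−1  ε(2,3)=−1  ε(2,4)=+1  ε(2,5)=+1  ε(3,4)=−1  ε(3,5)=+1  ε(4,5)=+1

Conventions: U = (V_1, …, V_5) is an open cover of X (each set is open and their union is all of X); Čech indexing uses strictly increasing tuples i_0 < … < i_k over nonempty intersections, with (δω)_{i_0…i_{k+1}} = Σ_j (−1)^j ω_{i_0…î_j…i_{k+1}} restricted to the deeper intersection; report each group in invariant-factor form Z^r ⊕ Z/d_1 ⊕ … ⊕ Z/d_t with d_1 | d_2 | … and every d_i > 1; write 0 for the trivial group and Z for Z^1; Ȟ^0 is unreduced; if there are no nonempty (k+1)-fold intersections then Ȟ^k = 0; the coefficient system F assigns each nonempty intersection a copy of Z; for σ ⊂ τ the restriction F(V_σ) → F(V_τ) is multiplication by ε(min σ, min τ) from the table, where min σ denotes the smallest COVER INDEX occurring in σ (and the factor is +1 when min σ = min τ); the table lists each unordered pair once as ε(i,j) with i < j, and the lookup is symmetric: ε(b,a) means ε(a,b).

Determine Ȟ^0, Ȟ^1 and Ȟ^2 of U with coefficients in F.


Ȟ^0(U;F) ≅ Z, Ȟ^1(U;F) ≅ Z, Ȟ^2(U;F) ≅ 0

nerve of the cover:
  V12={t8,t16} V15={t4,t17} V23={t2,t12} V34={t13,t14} V45={t7,t10,t18}
C dims 5,5; δ0: rk 4, SNF 1^4
Ȟ^0 = (5 − 4) − 0 = 1, so Ȟ^0 ≅ Z
Ȟ^1 = (5 − 0) − 4 = 1, so Ȟ^1 ≅ Z
Ȟ^2 = (0 − 0) − 0 = 0, so Ȟ^2 ≅ 0


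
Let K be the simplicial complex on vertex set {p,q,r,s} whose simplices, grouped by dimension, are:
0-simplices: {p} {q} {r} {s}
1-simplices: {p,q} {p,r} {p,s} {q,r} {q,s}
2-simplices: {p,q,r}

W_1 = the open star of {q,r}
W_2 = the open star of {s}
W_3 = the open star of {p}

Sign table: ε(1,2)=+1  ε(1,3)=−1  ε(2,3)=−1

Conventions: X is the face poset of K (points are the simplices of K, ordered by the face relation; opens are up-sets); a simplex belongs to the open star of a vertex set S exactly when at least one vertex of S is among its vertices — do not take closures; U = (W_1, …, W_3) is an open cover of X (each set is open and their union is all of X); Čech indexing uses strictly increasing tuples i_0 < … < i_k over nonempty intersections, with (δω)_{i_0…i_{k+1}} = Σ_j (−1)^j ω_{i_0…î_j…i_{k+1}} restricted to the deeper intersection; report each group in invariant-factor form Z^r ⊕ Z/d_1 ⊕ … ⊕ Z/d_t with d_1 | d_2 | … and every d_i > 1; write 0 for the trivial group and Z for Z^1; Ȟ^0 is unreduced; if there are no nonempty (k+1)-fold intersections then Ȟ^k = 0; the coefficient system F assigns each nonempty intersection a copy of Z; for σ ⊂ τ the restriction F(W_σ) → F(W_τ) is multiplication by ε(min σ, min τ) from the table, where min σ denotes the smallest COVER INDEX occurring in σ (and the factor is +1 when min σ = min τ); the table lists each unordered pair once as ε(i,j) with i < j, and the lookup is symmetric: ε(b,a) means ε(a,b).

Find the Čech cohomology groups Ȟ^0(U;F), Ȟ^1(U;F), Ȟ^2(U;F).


Ȟ^0 ≅ Z, Ȟ^1 ≅ Z and Ȟ^2 ≅ 0

intersection data:
  W1={{q},{r},{p,q},{p,r},{q,r},{q,s},{p,q,r}} W2={{s},{p,s},{q,s}} W3={{p},{p,q},{p,r},{p,s},{p,q,r}}
  W12={{q,s}} W13={{p,q},{p,r},{p,q,r}} W23={{p,s}}
C dims 3,3; δ0: rk 2, SNF 1^2
Ȟ^0 = (3 − 2) − 0 = 1, so Ȟ^0 ≅ Z
Ȟ^1 = (3 − 0) − 2 = 1, so Ȟ^1 ≅ Z
Ȟ^2 = (0 − 0) − 0 = 0, so Ȟ^2 ≅ 0


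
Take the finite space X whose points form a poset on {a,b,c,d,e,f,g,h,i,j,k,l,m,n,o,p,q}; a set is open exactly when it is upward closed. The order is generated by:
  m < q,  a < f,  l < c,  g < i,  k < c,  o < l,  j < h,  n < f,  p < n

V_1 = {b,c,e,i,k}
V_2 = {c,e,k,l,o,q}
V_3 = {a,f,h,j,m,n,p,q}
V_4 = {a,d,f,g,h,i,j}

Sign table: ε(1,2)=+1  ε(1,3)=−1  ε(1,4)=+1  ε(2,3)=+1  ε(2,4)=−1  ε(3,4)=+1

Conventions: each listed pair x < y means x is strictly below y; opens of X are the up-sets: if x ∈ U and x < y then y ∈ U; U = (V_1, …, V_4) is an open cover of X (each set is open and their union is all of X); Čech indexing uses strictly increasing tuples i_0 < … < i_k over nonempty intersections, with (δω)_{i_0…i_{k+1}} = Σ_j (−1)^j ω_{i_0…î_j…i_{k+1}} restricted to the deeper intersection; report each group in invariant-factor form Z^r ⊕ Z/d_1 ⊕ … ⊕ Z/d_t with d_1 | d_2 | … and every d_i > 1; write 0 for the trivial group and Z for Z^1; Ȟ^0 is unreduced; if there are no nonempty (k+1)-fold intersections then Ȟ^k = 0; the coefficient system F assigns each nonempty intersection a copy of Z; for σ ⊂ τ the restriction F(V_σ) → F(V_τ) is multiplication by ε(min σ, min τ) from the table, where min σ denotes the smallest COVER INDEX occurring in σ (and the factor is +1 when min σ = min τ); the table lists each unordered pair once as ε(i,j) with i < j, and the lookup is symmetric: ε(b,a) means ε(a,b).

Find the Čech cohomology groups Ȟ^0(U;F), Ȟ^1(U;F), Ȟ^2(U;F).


nerve of the cover:
  V12={c,e,k} V14={i} V23={q} V34={a,f,h,j}
C dims 4,4; δ0: rk 3, SNF 1^3
Ȟ^0 = (4 − 3) − 0 = 1, so Ȟ^0 ≅ Z
Ȟ^1 = (4 − 0) − 3 = 1, so Ȟ^1 ≅ Z
Ȟ^2 = (0 − 0) − 0 = 0, so Ȟ^2 ≅ 0

Ȟ^0 ≅ Z, Ȟ^1 ≅ Z and Ȟ^2 ≅ 0


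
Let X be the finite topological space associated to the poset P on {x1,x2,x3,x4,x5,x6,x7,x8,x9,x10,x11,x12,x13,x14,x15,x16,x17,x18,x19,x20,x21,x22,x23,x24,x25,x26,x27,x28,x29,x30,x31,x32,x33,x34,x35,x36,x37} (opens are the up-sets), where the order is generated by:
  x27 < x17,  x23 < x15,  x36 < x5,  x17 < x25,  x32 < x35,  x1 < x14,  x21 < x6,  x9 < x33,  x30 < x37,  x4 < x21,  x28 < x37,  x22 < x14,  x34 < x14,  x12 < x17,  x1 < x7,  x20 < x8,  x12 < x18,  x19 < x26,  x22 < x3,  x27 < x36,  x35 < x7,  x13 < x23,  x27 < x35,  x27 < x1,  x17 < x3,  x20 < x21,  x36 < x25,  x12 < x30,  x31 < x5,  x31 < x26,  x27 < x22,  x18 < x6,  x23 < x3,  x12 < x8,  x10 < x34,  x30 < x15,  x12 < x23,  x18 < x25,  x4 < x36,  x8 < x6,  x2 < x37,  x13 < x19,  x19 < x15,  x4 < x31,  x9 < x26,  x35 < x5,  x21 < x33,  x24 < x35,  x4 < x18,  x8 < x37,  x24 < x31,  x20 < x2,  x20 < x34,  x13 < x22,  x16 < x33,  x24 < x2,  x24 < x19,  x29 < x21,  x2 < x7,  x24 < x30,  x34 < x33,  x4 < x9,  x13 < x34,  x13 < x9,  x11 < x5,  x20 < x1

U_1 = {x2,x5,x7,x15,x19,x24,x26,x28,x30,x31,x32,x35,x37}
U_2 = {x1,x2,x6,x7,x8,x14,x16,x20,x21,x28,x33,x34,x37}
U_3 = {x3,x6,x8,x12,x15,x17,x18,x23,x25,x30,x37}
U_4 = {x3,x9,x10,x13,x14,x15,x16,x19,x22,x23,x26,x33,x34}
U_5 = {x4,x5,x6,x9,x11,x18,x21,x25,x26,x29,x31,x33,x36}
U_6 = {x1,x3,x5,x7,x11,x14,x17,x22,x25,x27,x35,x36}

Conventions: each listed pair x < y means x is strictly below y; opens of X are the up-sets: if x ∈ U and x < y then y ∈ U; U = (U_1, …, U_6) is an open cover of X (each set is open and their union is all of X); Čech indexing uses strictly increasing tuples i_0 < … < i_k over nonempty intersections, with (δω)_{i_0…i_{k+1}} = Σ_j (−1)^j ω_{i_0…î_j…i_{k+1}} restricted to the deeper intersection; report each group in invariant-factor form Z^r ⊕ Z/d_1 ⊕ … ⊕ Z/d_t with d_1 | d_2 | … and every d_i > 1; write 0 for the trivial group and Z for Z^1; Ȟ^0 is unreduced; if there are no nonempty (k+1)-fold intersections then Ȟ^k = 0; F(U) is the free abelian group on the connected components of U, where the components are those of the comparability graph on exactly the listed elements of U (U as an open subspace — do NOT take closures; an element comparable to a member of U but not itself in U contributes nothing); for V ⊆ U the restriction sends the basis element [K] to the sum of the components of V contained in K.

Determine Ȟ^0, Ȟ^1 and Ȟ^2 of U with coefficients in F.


nerve simplices:
  U12={x2,x7,x28,x37} U13={x15,x30,x37} U14={x15,x19,x26} U15={x5,x26,x31} U16={x5,x7,x35} U23={x6,x8,x37} U24={x14,x16,x33,x34} U25={x6,x21,x33} U26={x1,x7,x14} U34={x3,x15,x23} U35={x6,x18,x25} U36={x3,x17,x25} U45={x9,x26,x33} U46={x3,x14,x22} U56={x5,x11,x25,x36}
  U123={x37} U126={x7} U134={x15} U145={x26} U156={x5} U235={x6} U245={x33} U246={x14} U346={x3} U356={x25}
components per intersection:
  U1: {x2,x5,x7,x15,x19,x24,x26,x28,x30,x31,x32,x35,x37}
  U2: {x1,x2,x6,x7,x8,x14,x16,x20,x21,x28,x33,x34,x37}
  U3: {x3,x6,x8,x12,x15,x17,x18,x23,x25,x30,x37}
  U4: {x3,x9,x10,x13,x14,x15,x16,x19,x22,x23,x26,x33,x34}
  U5: {x4,x5,x6,x9,x11,x18,x21,x25,x26,x29,x31,x33,x36}
  U6: {x1,x3,x5,x7,x11,x14,x17,x22,x25,x27,x35,x36}
  U12: {x2,x7,x28,x37}
  U13: {x15,x30,x37}
  U14: {x15,x19,x26}
  U15: {x5,x26,x31}
  U16: {x5,x7,x35}
  U23: {x6,x8,x37}
  U24: {x14,x16,x33,x34}
  U25: {x6,x21,x33}
  U26: {x1,x7,x14}
  U34: {x3,x15,x23}
  U35: {x6,x18,x25}
  U36: {x3,x17,x25}
  U45: {x9,x26,x33}
  U46: {x3,x14,x22}
  U56: {x5,x11,x25,x36}
  U123: {x37}
  U126: {x7}
  U134: {x15}
  U145: {x26}
  U156: {x5}
  U235: {x6}
  U245: {x33}
  U246: {x14}
  U346: {x3}
  U356: {x25}
C dims 6,15,10; δ0: rk 5, SNF 1^5; δ1: rk 10, SNF 1^9·2
degree 0: 6−5−0 = 1 → Ȟ^0 ≅ Z
degree 1: 15−10−5 = 0 → Ȟ^1 ≅ 0
degree 2: 10−0−10 = 0 plus torsion [2] → Ȟ^2 ≅ Z/2

Ȟ^0 = Z, Ȟ^1 = 0, Ȟ^2 = Z/2


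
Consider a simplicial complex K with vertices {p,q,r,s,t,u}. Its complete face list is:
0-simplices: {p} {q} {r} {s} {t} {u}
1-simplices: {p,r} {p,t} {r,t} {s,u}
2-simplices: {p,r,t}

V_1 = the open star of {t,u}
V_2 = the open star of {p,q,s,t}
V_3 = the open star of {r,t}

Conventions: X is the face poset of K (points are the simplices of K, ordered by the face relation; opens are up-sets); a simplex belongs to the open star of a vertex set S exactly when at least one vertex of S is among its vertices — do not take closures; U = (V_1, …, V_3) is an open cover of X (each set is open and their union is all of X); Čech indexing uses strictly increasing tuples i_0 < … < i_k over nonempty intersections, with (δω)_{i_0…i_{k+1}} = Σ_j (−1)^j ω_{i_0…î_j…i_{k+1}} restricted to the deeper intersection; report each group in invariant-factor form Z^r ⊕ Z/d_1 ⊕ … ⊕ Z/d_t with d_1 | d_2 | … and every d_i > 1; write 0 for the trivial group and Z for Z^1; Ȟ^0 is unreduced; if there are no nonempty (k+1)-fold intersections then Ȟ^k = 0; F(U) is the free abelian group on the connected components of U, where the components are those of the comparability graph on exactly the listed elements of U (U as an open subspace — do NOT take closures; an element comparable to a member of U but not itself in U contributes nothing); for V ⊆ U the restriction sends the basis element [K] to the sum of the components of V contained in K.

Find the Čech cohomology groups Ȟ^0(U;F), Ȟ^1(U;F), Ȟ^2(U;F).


Ȟ^0 ≅ Z^3, Ȟ^1 ≅ 0 and Ȟ^2 ≅ 0

nonempty overlaps:
  V1={{t},{u},{p,t},{r,t},{s,u},{p,r,t}} V2={{p},{q},{s},{t},{p,r},{p,t},{r,t},{s,u},{p,r,t}} V3={{r},{t},{p,r},{p,t},{r,t},{p,r,t}}
  V12={{t},{p,t},{r,t},{s,u},{p,r,t}} V13={{t},{p,t},{r,t},{p,r,t}} V23={{t},{p,r},{p,t},{r,t},{p,r,t}}
  V123={{t},{p,t},{r,t},{p,r,t}}
components per intersection:
  V1: {{t},{p,t},{r,t},{p,r,t}} {{u},{s,u}}
  V2: {{p},{t},{p,r},{p,t},{r,t},{p,r,t}} {{q}} {{s},{s,u}}
  V3: {{r},{t},{p,r},{p,t},{r,t},{p,r,t}}
  V12: {{t},{p,t},{r,t},{p,r,t}} {{s,u}}
  V13: {{t},{p,t},{r,t},{p,r,t}}
  V23: {{t},{p,r},{p,t},{r,t},{p,r,t}}
  V123: {{t},{p,t},{r,t},{p,r,t}}
C dims 6,4,1; δ0: rk 3, SNF 1^3; δ1: rk 1, SNF 1^1
degree 0: 6−3−0 = 3 → Ȟ^0 ≅ Z^3
degree 1: 4−1−3 = 0 → Ȟ^1 ≅ 0
degree 2: 1−0−1 = 0 → Ȟ^2 ≅ 0


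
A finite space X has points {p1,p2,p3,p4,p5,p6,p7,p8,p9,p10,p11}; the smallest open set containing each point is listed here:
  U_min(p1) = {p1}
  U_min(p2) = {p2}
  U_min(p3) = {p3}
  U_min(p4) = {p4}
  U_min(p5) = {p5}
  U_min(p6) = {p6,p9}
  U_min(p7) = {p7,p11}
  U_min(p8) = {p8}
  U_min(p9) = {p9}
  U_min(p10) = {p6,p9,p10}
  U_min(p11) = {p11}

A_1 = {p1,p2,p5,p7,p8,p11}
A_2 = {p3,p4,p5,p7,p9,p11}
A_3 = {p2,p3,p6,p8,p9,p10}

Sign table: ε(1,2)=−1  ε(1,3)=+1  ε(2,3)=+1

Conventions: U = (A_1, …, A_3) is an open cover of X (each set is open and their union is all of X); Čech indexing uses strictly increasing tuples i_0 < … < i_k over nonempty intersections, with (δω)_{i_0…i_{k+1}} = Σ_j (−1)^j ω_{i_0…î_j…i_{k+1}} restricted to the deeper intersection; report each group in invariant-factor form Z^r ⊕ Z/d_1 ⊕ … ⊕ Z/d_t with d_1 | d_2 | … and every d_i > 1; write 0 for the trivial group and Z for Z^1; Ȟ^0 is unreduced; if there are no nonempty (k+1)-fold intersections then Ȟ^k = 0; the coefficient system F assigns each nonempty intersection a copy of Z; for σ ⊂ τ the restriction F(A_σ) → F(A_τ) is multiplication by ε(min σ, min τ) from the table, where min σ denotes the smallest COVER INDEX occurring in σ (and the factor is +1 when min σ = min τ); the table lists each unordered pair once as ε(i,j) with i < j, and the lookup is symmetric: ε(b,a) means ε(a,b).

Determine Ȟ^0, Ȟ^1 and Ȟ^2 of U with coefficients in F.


nerve simplices:
  A12={p5,p7,p11} A13={p2,p8} A23={p3,p9}
C dims 3,3; δ0: rk 3, SNF 1^2·2
degree 0: 3−3−0 = 0 → Ȟ^0 ≅ 0
degree 1: 3−0−3 = 0 plus torsion [2] → Ȟ^1 ≅ Z/2
degree 2: 0−0−0 = 0 → Ȟ^2 ≅ 0

Ȟ^0 = 0; Ȟ^1 = Z/2; Ȟ^2 = 0


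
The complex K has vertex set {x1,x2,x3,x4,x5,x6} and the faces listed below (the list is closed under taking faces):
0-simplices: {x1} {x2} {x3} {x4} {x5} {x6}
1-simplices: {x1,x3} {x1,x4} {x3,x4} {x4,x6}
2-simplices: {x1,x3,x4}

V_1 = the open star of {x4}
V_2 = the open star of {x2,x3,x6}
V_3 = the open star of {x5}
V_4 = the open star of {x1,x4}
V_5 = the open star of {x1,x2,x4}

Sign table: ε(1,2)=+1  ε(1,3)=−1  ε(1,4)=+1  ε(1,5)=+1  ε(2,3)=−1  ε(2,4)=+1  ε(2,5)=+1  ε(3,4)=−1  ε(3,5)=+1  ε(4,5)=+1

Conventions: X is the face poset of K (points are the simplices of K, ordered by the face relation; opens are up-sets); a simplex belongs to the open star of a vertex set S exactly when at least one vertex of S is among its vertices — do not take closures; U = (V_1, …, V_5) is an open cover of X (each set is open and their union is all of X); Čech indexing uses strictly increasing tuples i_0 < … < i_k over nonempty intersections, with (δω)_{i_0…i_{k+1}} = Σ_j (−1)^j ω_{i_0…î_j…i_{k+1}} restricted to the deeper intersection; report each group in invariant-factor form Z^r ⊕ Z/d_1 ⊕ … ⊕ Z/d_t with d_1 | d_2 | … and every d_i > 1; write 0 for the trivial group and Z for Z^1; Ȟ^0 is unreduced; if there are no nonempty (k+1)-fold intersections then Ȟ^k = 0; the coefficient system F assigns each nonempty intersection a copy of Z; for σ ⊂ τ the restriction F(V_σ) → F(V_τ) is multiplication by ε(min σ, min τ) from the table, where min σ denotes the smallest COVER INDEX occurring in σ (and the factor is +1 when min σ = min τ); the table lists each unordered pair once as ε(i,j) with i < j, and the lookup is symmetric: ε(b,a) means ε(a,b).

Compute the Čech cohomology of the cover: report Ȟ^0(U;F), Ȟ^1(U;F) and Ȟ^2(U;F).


nonempty overlaps:
  V1={{x4},{x1,x4},{x3,x4},{x4,x6},{x1,x3,x4}} V2={{x2},{x3},{x6},{x1,x3},{x3,x4},{x4,x6},{x1,x3,x4}} V3={{x5}} V4={{x1},{x4},{x1,x3},{x1,x4},{x3,x4},{x4,x6},{x1,x3,x4}} V5={{x1},{x2},{x4},{x1,x3},{x1,x4},{x3,x4},{x4,x6},{x1,x3,x4}}
  V12={{x3,x4},{x4,x6},{x1,x3,x4}} V14={{x4},{x1,x4},{x3,x4},{x4,x6},{x1,x3,x4}} V15={{x4},{x1,x4},{x3,x4},{x4,x6},{x1,x3,x4}} V24={{x1,x3},{x3,x4},{x4,x6},{x1,x3,x4}} V25={{x2},{x1,x3},{x3,x4},{x4,x6},{x1,x3,x4}} V45={{x1},{x4},{x1,x3},{x1,x4},{x3,x4},{x4,x6},{x1,x3,x4}}
  V124={{x3,x4},{x4,x6},{x1,x3,x4}} V125={{x3,x4},{x4,x6},{x1,x3,x4}} V145={{x4},{x1,x4},{x3,x4},{x4,x6},{x1,x3,x4}} V245={{x1,x3},{x3,x4},{x4,x6},{x1,x3,x4}}
  V1245={{x3,x4},{x4,x6},{x1,x3,x4}}
C dims 5,6,4,1; δ0: rk 3, SNF 1^3; δ1: rk 3, SNF 1^3; δ2: rk 1, SNF 1^1
degree 0: 5−3−0 = 2 → Ȟ^0 ≅ Z^2
degree 1: 6−3−3 = 0 → Ȟ^1 ≅ 0
degree 2: 4−1−3 = 0 → Ȟ^2 ≅ 0

Ȟ^0 ≅ Z^2,  Ȟ^1 ≅ 0,  Ȟ^2 ≅ 0


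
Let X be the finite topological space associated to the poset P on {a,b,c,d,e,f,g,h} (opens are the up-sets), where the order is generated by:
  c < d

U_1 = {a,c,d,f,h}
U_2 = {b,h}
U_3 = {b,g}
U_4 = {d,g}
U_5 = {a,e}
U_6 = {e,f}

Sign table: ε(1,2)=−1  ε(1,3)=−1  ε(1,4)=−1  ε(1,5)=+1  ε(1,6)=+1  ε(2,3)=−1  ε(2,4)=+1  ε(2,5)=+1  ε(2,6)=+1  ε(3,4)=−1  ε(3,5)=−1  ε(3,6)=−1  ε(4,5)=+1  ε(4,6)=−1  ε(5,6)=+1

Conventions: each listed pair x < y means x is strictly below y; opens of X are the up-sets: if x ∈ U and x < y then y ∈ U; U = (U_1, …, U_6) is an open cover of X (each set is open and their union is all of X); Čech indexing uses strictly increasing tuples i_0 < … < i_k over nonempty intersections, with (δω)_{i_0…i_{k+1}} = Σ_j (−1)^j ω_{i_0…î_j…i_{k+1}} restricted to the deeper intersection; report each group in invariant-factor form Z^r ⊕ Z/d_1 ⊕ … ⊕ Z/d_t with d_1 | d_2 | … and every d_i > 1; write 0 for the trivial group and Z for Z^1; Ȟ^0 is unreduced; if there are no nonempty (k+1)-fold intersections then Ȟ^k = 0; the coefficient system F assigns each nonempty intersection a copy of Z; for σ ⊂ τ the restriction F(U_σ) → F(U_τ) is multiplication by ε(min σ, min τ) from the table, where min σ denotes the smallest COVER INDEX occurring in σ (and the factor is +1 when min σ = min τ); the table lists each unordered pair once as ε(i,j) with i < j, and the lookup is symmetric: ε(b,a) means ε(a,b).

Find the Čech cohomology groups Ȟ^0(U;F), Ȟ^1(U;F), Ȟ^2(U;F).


Ȟ^0 = Z, Ȟ^1 = Z^2 and Ȟ^2 = 0

nerve simplices:
  U12={h} U14={d} U15={a} U16={f} U23={b} U34={g} U56={e}
C dims 6,7; δ0: rk 5, SNF 1^5
degree 0: 6−5−0 = 1 → Ȟ^0 ≅ Z
degree 1: 7−0−5 = 2 → Ȟ^1 ≅ Z^2
degree 2: 0−0−0 = 0 → Ȟ^2 ≅ 0


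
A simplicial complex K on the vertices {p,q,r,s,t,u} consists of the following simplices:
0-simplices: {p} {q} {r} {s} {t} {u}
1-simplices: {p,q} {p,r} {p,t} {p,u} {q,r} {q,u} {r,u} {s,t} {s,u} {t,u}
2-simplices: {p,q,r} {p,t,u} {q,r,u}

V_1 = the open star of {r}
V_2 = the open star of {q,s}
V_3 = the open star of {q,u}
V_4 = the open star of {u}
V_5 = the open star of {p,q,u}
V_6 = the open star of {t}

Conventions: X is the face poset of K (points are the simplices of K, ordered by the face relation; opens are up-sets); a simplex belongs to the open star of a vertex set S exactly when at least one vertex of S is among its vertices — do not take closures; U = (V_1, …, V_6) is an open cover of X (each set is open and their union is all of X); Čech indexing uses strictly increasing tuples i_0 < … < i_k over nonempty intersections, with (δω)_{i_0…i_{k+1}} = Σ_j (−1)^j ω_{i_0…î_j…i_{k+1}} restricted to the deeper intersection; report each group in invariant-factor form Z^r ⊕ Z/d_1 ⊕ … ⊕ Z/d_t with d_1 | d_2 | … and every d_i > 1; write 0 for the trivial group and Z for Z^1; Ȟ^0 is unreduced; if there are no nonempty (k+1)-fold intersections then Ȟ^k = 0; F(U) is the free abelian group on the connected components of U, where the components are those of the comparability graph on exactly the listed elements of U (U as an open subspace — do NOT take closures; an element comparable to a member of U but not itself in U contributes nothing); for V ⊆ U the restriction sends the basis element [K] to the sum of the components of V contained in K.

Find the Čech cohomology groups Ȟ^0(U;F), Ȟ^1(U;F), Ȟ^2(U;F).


nonempty intersections:
  V1={{r},{p,r},{q,r},{r,u},{p,q,r},{q,r,u}} V2={{q},{s},{p,q},{q,r},{q,u},{s,t},{s,u},{p,q,r},{q,r,u}} V3={{q},{u},{p,q},{p,u},{q,r},{q,u},{r,u},{s,u},{t,u},{p,q,r},{p,t,u},{q,r,u}} V4={{u},{p,u},{q,u},{r,u},{s,u},{t,u},{p,t,u},{q,r,u}} V5={{p},{q},{u},{p,q},{p,r},{p,t},{p,u},{q,r},{q,u},{r,u},{s,u},{t,u},{p,q,r},{p,t,u},{q,r,u}} V6={{t},{p,t},{s,t},{t,u},{p,t,u}}
  V12={{q,r},{p,q,r},{q,r,u}} V13={{q,r},{r,u},{p,q,r},{q,r,u}} V14={{r,u},{q,r,u}} V15={{p,r},{q,r},{r,u},{p,q,r},{q,r,u}} V23={{q},{p,q},{q,r},{q,u},{s,u},{p,q,r},{q,r,u}} V24={{q,u},{s,u},{q,r,u}} V25={{q},{p,q},{q,r},{q,u},{s,u},{p,q,r},{q,r,u}} V26={{s,t}} V34={{u},{p,u},{q,u},{r,u},{s,u},{t,u},{p,t,u},{q,r,u}} V35={{q},{u},{p,q},{p,u},{q,r},{q,u},{r,u},{s,u},{t,u},{p,q,r},{p,t,u},{q,r,u}} V36={{t,u},{p,t,u}} V45={{u},{p,u},{q,u},{r,u},{s,u},{t,u},{p,t,u},{q,r,u}} V46={{t,u},{p,t,u}} V56={{p,t},{t,u},{p,t,u}}
  V123={{q,r},{p,q,r},{q,r,u}} V124={{q,r,u}} V125={{q,r},{p,q,r},{q,r,u}} V134={{r,u},{q,r,u}} V135={{q,r},{r,u},{p,q,r},{q,r,u}} V145={{r,u},{q,r,u}} V234={{q,u},{s,u},{q,r,u}} V235={{q},{p,q},{q,r},{q,u},{s,u},{p,q,r},{q,r,u}} V245={{q,u},{s,u},{q,r,u}} V345={{u},{p,u},{q,u},{r,u},{s,u},{t,u},{p,t,u},{q,r,u}} V346={{t,u},{p,t,u}} V356={{t,u},{p,t,u}} V456={{t,u},{p,t,u}}
  V1234={{q,r,u}} V1235={{q,r},{p,q,r},{q,r,u}} V1245={{q,r,u}} V1345={{r,u},{q,r,u}} V2345={{q,u},{s,u},{q,r,u}} V3456={{t,u},{p,t,u}}
  V12345={{q,r,u}}
components per intersection:
  V1: {{r},{p,r},{q,r},{r,u},{p,q,r},{q,r,u}}
  V2: {{q},{p,q},{q,r},{q,u},{p,q,r},{q,r,u}} {{s},{s,t},{s,u}}
  V3: {{q},{u},{p,q},{p,u},{q,r},{q,u},{r,u},{s,u},{t,u},{p,q,r},{p,t,u},{q,r,u}}
  V4: {{u},{p,u},{q,u},{r,u},{s,u},{t,u},{p,t,u},{q,r,u}}
  V5: {{p},{q},{u},{p,q},{p,r},{p,t},{p,u},{q,r},{q,u},{r,u},{s,u},{t,u},{p,q,r},{p,t,u},{q,r,u}}
  V6: {{t},{p,t},{s,t},{t,u},{p,t,u}}
  V12: {{q,r},{p,q,r},{q,r,u}}
  V13: {{q,r},{r,u},{p,q,r},{q,r,u}}
  V14: {{r,u},{q,r,u}}
  V15: {{p,r},{q,r},{r,u},{p,q,r},{q,r,u}}
  V23: {{q},{p,q},{q,r},{q,u},{p,q,r},{q,r,u}} {{s,u}}
  V24: {{q,u},{q,r,u}} {{s,u}}
  V25: {{q},{p,q},{q,r},{q,u},{p,q,r},{q,r,u}} {{s,u}}
  V26: {{s,t}}
  V34: {{u},{p,u},{q,u},{r,u},{s,u},{t,u},{p,t,u},{q,r,u}}
  V35: {{q},{u},{p,q},{p,u},{q,r},{q,u},{r,u},{s,u},{t,u},{p,q,r},{p,t,u},{q,r,u}}
  V36: {{t,u},{p,t,u}}
  V45: {{u},{p,u},{q,u},{r,u},{s,u},{t,u},{p,t,u},{q,r,u}}
  V46: {{t,u},{p,t,u}}
  V56: {{p,t},{t,u},{p,t,u}}
  V123: {{q,r},{p,q,r},{q,r,u}}
  V124: {{q,r,u}}
  V125: {{q,r},{p,q,r},{q,r,u}}
  V134: {{r,u},{q,r,u}}
  V135: {{q,r},{r,u},{p,q,r},{q,r,u}}
  V145: {{r,u},{q,r,u}}
  V234: {{q,u},{q,r,u}} {{s,u}}
  V235: {{q},{p,q},{q,r},{q,u},{p,q,r},{q,r,u}} {{s,u}}
  V245: {{q,u},{q,r,u}} {{s,u}}
  V345: {{u},{p,u},{q,u},{r,u},{s,u},{t,u},{p,t,u},{q,r,u}}
  V346: {{t,u},{p,t,u}}
  V356: {{t,u},{p,t,u}}
  V456: {{t,u},{p,t,u}}
  V1234: {{q,r,u}}
  V1235: {{q,r},{p,q,r},{q,r,u}}
  V1245: {{q,r,u}}
  V1345: {{r,u},{q,r,u}}
  V2345: {{q,u},{q,r,u}} {{s,u}}
  V3456: {{t,u},{p,t,u}}
  V12345: {{q,r,u}}
C dims 7,17,16,7; δ0: rk 6, SNF 1^6; δ1: rk 10, SNF 1^10; δ2: rk 6, SNF 1^6
Ȟ^0: (7−6)−0=1 ⇒ Z
Ȟ^1: (17−10)−6=1 ⇒ Z
Ȟ^2: (16−6)−10=0 ⇒ 0

Ȟ^0(U;F) ≅ Z; Ȟ^1(U;F) ≅ Z; Ȟ^2(U;F) ≅ 0
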